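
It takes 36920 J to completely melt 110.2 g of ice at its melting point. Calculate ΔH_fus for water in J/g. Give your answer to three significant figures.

ΔH_fus = q / m = 36920 / 110.2 = 335 J/g

ΔH_fus = 335 J/g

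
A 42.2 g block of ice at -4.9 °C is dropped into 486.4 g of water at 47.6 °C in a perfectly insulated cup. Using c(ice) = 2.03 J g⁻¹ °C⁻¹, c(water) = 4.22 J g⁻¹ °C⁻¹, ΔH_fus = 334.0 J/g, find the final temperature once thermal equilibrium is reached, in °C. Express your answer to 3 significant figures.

T_f = 37.3 °C

Heat to bring ice to 0 °C and melt it: q₁ = 42.2×2.03×4.9 + 42.2×334.0 = 14515 J
Heat the water can supply cooling to 0 °C: 486.4×4.22×47.6 = 97704.1 J > q₁, so all ice melts.
Energy balance: 486.4×4.22×(47.6 − T) = 14515 + 42.2×4.22×(T − 0)
2052.608(47.6 − T) = 14515 + 178.084 T
97704.1 − 14515 = 2230.692 T
T = 83189.1 / 2230.692 = 37.29 °C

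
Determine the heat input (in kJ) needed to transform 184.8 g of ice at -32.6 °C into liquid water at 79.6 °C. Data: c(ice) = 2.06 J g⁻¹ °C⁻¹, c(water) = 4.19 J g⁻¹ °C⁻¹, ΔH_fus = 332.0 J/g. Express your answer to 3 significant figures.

q1 (heat ice -32.6→0.0 °C): 184.8 × 2.06 × 32.6 = 12410 J
q2 (melt at 0 °C): 184.8 × 332.0 = 61354 J
q3 (heat water 0.0→79.6 °C): 184.8 × 4.19 × 79.6 = 61635 J
Total: 12410 + 61354 + 61635 = 135399 J = 135 kJ

q = 135 kJ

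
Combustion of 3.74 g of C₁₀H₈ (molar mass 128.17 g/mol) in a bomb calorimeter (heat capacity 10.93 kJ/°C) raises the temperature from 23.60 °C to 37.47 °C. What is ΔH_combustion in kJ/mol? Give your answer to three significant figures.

ΔH = -5200 kJ/mol

ΔT = 37.47 − 23.60 = 13.87 °C
q_cal = C_cal × ΔT = 10.93 × 13.87 = 151.5991 kJ
n = 3.74 / 128.17 = 0.02918 mol
q_rxn = −q_cal = -151.5991 kJ
ΔH = -151.5991 / 0.02918 = -5195 kJ/mol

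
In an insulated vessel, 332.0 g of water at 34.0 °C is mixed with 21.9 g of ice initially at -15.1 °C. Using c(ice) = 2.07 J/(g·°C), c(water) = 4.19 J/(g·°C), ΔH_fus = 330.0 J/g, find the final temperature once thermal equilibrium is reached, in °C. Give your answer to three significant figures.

T_f = 26.6 °C

Heat to bring ice to 0 °C and melt it: q₁ = 21.9×2.07×15.1 + 21.9×330.0 = 7911.5 J
Heat the water can supply cooling to 0 °C: 332.0×4.19×34.0 = 47296.7 J > q₁, so all ice melts.
Energy balance: 332.0×4.19×(34.0 − T) = 7911.5 + 21.9×4.19×(T − 0)
1391.08(34.0 − T) = 7911.5 + 91.761 T
47296.7 − 7911.5 = 1482.841 T
T = 39385.2 / 1482.841 = 26.56 °C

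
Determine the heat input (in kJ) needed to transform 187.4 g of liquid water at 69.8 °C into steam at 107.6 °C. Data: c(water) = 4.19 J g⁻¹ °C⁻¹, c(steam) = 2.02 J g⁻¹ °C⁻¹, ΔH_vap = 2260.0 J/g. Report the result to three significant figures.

q = 450 kJ

q1 (heat water 69.8→100.0 °C): 187.4 × 4.19 × 30.2 = 23713 J
q2 (vaporize at 100 °C): 187.4 × 2260.0 = 423524 J
q3 (heat steam 100.0→107.6 °C): 187.4 × 2.02 × 7.6 = 2877 J
Total: 23713 + 423524 + 2877 = 450114 J = 450 kJ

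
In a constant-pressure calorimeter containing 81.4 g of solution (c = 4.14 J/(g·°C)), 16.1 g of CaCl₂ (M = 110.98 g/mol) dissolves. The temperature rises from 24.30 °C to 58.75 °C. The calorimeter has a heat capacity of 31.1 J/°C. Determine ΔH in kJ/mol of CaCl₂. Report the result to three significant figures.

ΔH = -87.4 kJ/mol

|ΔT| = |58.75 − 24.30| = 34.45 °C
|q_surr| = (81.4 × 4.14 + 31.1) × 34.45 = 368.096 × 34.45 = 12680 J
n(CaCl₂) = 16.1 / 110.98 = 0.1451 mol
Temperature rose, so q_rxn = −|q_surr| = -12.68 kJ
ΔH = q_rxn / n = -87.39 kJ/mol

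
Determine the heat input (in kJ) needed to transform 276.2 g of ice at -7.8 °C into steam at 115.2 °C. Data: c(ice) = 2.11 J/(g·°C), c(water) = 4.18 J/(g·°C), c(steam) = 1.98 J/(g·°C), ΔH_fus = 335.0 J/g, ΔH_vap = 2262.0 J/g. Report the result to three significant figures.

q1 (heat ice -7.8→0.0 °C): 276.2 × 2.11 × 7.8 = 4546 J
q2 (melt at 0 °C): 276.2 × 335.0 = 92527 J
q3 (heat water 0.0→100.0 °C): 276.2 × 4.18 × 100.0 = 115452 J
q4 (vaporize at 100 °C): 276.2 × 2262.0 = 624764 J
q5 (heat steam 100.0→115.2 °C): 276.2 × 1.98 × 15.2 = 8313 J
Total: 4546 + 92527 + 115452 + 624764 + 8313 = 845602 J = 846 kJ

q = 846 kJ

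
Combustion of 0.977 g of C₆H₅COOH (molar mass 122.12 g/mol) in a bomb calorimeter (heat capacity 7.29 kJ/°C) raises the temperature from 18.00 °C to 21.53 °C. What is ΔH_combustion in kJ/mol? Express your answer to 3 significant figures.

ΔH = -3220 kJ/mol

ΔT = 21.53 − 18.00 = 3.53 °C
q_cal = C_cal × ΔT = 7.29 × 3.53 = 25.7337 kJ
n = 0.977 / 122.12 = 0.008000 mol
q_rxn = −q_cal = -25.7337 kJ
ΔH = -25.7337 / 0.008000 = -3217 kJ/mol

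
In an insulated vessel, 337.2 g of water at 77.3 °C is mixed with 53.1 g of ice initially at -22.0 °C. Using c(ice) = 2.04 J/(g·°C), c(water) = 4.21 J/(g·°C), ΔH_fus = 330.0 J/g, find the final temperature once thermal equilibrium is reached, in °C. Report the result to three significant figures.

Heat to bring ice to 0 °C and melt it: q₁ = 53.1×2.04×22.0 + 53.1×330.0 = 19906 J
Heat the water can supply cooling to 0 °C: 337.2×4.21×77.3 = 109736 J > q₁, so all ice melts.
Energy balance: 337.2×4.21×(77.3 − T) = 19906 + 53.1×4.21×(T − 0)
1419.612(77.3 − T) = 19906 + 223.551 T
109736 − 19906 = 1643.163 T
T = 89830 / 1643.163 = 54.67 °C

T_f = 54.7 °C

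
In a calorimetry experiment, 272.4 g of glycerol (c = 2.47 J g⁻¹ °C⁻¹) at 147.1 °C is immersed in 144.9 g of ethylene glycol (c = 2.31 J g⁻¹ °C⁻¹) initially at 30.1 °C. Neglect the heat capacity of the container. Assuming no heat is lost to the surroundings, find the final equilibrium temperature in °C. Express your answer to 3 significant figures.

Heat lost by glycerol = heat gained by ethylene glycol.
(272.4)(2.47)(147.1 − T) = (144.9)(2.31)(T − 30.1)
672.828 (147.1 − T) = 334.719 (T − 30.1)
98973 − 672.828 T = 334.719 T − 10075
109048 = 1007.547 T
T = 108.2 °C

T_f = 108 °C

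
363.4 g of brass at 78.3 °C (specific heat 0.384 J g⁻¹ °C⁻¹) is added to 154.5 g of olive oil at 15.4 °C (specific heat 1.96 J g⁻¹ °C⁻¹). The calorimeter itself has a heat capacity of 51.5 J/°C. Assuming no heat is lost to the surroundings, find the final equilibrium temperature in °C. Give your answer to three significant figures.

Heat lost by brass = heat gained by olive oil + calorimeter.
(363.4)(0.384)(78.3 − T) = [(154.5)(1.96) + 51.5](T − 15.4)
139.5456 (78.3 − T) = 354.32 (T − 15.4)
10926 − 139.5456 T = 354.32 T − 5456.5
16382.5 = 493.8656 T
T = 33.17 °C

T_f = 33.2 °C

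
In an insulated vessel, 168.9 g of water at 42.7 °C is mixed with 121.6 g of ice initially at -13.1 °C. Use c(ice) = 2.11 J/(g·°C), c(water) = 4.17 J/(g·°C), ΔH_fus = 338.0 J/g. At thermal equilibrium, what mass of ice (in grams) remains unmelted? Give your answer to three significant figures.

Heat to warm all ice to 0 °C: 121.6×2.11×13.1 = 3361.1 J
Heat released by water cooling to 0 °C: 168.9×4.17×42.7 = 30074 J
30074 J < 3361.1 + 121.6×338.0 = 44461.9 J, so not all ice melts; final T = 0 °C.
Heat left for melting: 30074 − 3361.1 = 26712.9 J
Mass melted = 26712.9 / 338.0 = 79.03 g
Ice remaining = 121.6 − 79.03 = 42.57 g

m_ice remaining = 42.6 g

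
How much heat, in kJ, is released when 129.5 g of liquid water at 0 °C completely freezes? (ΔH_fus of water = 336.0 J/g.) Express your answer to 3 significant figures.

q = 43.5 kJ

q = m × ΔH_fus = 129.5 × 336.0 = 43510 J = 43.5 kJ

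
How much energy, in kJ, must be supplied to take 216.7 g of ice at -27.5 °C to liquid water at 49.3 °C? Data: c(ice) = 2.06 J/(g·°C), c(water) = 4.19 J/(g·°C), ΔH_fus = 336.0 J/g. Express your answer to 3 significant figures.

q1 (heat ice -27.5→0.0 °C): 216.7 × 2.06 × 27.5 = 12276 J
q2 (melt at 0 °C): 216.7 × 336.0 = 72811 J
q3 (heat water 0.0→49.3 °C): 216.7 × 4.19 × 49.3 = 44763 J
Total: 12276 + 72811 + 44763 = 129850 J = 130 kJ

q = 130 kJ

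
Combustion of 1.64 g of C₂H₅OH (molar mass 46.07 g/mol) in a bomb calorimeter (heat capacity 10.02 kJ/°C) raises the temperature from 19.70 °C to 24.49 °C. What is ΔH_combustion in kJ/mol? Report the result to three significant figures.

ΔT = 24.49 − 19.70 = 4.79 °C
q_cal = C_cal × ΔT = 10.02 × 4.79 = 47.9958 kJ
n = 1.64 / 46.07 = 0.03560 mol
q_rxn = −q_cal = -47.9958 kJ
ΔH = -47.9958 / 0.03560 = -1348 kJ/mol

ΔH = -1350 kJ/mol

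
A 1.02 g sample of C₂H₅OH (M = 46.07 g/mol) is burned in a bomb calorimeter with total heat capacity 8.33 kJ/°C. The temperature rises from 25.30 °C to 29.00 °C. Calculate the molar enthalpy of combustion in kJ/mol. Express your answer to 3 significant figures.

ΔT = 29.00 − 25.30 = 3.70 °C
q_cal = C_cal × ΔT = 8.33 × 3.70 = 30.821 kJ
n = 1.02 / 46.07 = 0.02214 mol
q_rxn = −q_cal = -30.821 kJ
ΔH = -30.821 / 0.02214 = -1392 kJ/mol

ΔH = -1390 kJ/mol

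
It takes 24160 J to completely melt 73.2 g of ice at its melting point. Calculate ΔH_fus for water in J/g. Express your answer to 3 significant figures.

ΔH_fus = 330 J/g

ΔH_fus = q / m = 24160 / 73.2 = 330 J/g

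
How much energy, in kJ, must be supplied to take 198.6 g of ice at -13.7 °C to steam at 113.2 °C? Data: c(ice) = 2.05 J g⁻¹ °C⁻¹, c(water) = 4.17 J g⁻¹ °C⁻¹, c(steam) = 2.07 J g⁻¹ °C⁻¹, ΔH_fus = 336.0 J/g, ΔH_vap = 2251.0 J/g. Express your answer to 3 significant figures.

q = 608 kJ

q1 (heat ice -13.7→0.0 °C): 198.6 × 2.05 × 13.7 = 5578 J
q2 (melt at 0 °C): 198.6 × 336.0 = 66730 J
q3 (heat water 0.0→100.0 °C): 198.6 × 4.17 × 100.0 = 82816 J
q4 (vaporize at 100 °C): 198.6 × 2251.0 = 447049 J
q5 (heat steam 100.0→113.2 °C): 198.6 × 2.07 × 13.2 = 5427 J
Total: 5578 + 66730 + 82816 + 447049 + 5427 = 607600 J = 608 kJ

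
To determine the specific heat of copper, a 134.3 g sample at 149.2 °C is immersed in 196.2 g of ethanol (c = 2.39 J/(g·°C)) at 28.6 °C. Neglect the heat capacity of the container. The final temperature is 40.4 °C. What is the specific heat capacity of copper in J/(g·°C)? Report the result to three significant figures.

c = 0.379 J/(g·°C)

q_gained = (196.2 × 2.39) × (40.4 − 28.6) = 5533 J
q_lost = 134.3 × c × (149.2 − 40.4) = 14611.84 c
Set equal: c = 5533 / 14611.84 = 0.379 J/(g·°C)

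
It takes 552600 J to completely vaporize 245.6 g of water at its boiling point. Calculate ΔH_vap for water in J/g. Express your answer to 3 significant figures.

ΔH_vap = q / m = 552600 / 245.6 = 2250 J/g

ΔH_vap = 2250 J/g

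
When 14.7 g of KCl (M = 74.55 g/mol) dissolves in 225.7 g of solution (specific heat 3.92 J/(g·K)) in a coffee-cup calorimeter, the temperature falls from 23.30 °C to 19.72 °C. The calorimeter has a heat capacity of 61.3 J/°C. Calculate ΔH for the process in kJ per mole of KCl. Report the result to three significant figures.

|ΔT| = |19.72 − 23.30| = 3.58 °C
|q_surr| = (225.7 × 3.92 + 61.3) × 3.58 = 946.044 × 3.58 = 3387 J
n(KCl) = 14.7 / 74.55 = 0.1972 mol
Temperature fell, so q_rxn = +|q_surr| = 3.387 kJ
ΔH = q_rxn / n = 17.18 kJ/mol

ΔH = 17.2 kJ/mol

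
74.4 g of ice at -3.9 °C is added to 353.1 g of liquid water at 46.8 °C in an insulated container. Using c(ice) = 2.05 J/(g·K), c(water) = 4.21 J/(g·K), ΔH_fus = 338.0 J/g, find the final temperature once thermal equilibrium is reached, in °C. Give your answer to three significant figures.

T_f = 24.4 °C

Heat to bring ice to 0 °C and melt it: q₁ = 74.4×2.05×3.9 + 74.4×338.0 = 25742 J
Heat the water can supply cooling to 0 °C: 353.1×4.21×46.8 = 69570.6 J > q₁, so all ice melts.
Energy balance: 353.1×4.21×(46.8 − T) = 25742 + 74.4×4.21×(T − 0)
1486.551(46.8 − T) = 25742 + 313.224 T
69570.6 − 25742 = 1799.775 T
T = 43828.6 / 1799.775 = 24.35 °C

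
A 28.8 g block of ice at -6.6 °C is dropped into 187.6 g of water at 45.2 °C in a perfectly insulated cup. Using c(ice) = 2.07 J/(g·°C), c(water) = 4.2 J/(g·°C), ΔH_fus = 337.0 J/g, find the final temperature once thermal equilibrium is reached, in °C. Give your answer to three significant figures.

Heat to bring ice to 0 °C and melt it: q₁ = 28.8×2.07×6.6 + 28.8×337.0 = 10099 J
Heat the water can supply cooling to 0 °C: 187.6×4.2×45.2 = 35614.0 J > q₁, so all ice melts.
Energy balance: 187.6×4.2×(45.2 − T) = 10099 + 28.8×4.2×(T − 0)
787.92(45.2 − T) = 10099 + 120.96 T
35614.0 − 10099 = 908.88 T
T = 25515.0 / 908.88 = 28.07 °C

T_f = 28.1 °C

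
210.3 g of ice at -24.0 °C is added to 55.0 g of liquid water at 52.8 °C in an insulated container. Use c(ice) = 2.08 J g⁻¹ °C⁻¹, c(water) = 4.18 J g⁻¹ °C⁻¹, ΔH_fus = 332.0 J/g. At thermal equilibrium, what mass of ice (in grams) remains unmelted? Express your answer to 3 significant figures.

Heat to warm all ice to 0 °C: 210.3×2.08×24.0 = 10498 J
Heat released by water cooling to 0 °C: 55.0×4.18×52.8 = 12139 J
12139 J < 10498 + 210.3×332.0 = 80317.6 J, so not all ice melts; final T = 0 °C.
Heat left for melting: 12139 − 10498 = 1641 J
Mass melted = 1641 / 332.0 = 4.943 g
Ice remaining = 210.3 − 4.943 = 205.357 g

m_ice remaining = 205 g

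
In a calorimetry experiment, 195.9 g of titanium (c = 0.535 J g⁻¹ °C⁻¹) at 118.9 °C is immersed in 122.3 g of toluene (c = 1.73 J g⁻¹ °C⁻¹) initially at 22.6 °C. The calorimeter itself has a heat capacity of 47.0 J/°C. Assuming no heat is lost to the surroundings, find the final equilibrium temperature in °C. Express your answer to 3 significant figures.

Heat lost by titanium = heat gained by toluene + calorimeter.
(195.9)(0.535)(118.9 − T) = [(122.3)(1.73) + 47.0](T − 22.6)
104.8065 (118.9 − T) = 258.579 (T − 22.6)
12461 − 104.8065 T = 258.579 T − 5843.9
18304.9 = 363.3855 T
T = 50.37 °C

T_f = 50.4 °C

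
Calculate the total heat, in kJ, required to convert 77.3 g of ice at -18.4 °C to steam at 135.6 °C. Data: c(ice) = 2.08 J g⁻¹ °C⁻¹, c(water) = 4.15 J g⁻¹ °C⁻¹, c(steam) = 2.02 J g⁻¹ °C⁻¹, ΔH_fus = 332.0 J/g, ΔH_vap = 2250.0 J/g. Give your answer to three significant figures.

q = 240 kJ

q1 (heat ice -18.4→0.0 °C): 77.3 × 2.08 × 18.4 = 2958 J
q2 (melt at 0 °C): 77.3 × 332.0 = 25664 J
q3 (heat water 0.0→100.0 °C): 77.3 × 4.15 × 100.0 = 32080 J
q4 (vaporize at 100 °C): 77.3 × 2250.0 = 173925 J
q5 (heat steam 100.0→135.6 °C): 77.3 × 2.02 × 35.6 = 5559 J
Total: 2958 + 25664 + 32080 + 173925 + 5559 = 240186 J = 240 kJ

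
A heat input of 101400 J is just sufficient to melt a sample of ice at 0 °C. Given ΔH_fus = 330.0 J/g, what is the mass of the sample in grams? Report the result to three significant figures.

m = 307 g

m = q / ΔH_fus = 101400 J / 330.0 J/g = 307 g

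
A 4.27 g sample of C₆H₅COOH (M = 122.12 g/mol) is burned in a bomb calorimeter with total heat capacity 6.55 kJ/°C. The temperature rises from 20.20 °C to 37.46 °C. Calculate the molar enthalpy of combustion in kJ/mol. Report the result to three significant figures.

ΔH = -3230 kJ/mol

ΔT = 37.46 − 20.20 = 17.26 °C
q_cal = C_cal × ΔT = 6.55 × 17.26 = 113.053 kJ
n = 4.27 / 122.12 = 0.03497 mol
q_rxn = −q_cal = -113.053 kJ
ΔH = -113.053 / 0.03497 = -3233 kJ/mol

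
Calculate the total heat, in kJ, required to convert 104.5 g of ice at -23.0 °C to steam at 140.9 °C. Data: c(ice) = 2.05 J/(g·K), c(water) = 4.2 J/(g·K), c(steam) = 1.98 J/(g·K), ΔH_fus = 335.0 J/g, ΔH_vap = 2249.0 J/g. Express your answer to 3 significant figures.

q1 (heat ice -23.0→0.0 °C): 104.5 × 2.05 × 23.0 = 4927 J
q2 (melt at 0 °C): 104.5 × 335.0 = 35008 J
q3 (heat water 0.0→100.0 °C): 104.5 × 4.2 × 100.0 = 43890 J
q4 (vaporize at 100 °C): 104.5 × 2249.0 = 235021 J
q5 (heat steam 100.0→140.9 °C): 104.5 × 1.98 × 40.9 = 8463 J
Total: 4927 + 35008 + 43890 + 235021 + 8463 = 327309 J = 327 kJ

q = 327 kJ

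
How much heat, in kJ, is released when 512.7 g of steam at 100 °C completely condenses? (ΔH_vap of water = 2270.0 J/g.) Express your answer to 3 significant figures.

q = m × ΔH_vap = 512.7 × 2270.0 = 1164000 J = 1160 kJ

q = 1160 kJ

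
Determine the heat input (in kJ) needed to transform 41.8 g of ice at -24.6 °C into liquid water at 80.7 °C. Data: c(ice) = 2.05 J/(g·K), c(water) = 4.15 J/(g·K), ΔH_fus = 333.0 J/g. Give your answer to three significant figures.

q1 (heat ice -24.6→0.0 °C): 41.8 × 2.05 × 24.6 = 2108 J
q2 (melt at 0 °C): 41.8 × 333.0 = 13919 J
q3 (heat water 0.0→80.7 °C): 41.8 × 4.15 × 80.7 = 13999 J
Total: 2108 + 13919 + 13999 = 30026 J = 30.0 kJ

q = 30.0 kJ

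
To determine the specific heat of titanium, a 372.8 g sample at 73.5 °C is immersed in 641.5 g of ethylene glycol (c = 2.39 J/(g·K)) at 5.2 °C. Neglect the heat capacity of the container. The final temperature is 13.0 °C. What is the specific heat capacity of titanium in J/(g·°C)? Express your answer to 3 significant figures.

q_gained = (641.5 × 2.39) × (13.0 − 5.2) = 11960 J
q_lost = 372.8 × c × (73.5 − 13.0) = 22554.4 c
Set equal: c = 11960 / 22554.4 = 0.530 J/(g·°C)

c = 0.530 J/(g·°C)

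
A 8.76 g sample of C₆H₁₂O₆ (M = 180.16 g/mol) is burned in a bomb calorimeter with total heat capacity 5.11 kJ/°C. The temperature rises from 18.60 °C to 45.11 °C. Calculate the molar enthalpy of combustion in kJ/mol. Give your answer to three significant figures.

ΔH = -2790 kJ/mol

ΔT = 45.11 − 18.60 = 26.51 °C
q_cal = C_cal × ΔT = 5.11 × 26.51 = 135.4661 kJ
n = 8.76 / 180.16 = 0.04862 mol
q_rxn = −q_cal = -135.4661 kJ
ΔH = -135.4661 / 0.04862 = -2786 kJ/mol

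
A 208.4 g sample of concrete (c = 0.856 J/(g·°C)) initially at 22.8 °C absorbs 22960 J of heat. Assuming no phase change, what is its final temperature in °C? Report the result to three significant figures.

T_f = 152 °C

ΔT = q / (m c) = 22960 / (208.4 × 0.856) = 128.7 °C
T_f = 22.8 + 128.7 = 151.5 °C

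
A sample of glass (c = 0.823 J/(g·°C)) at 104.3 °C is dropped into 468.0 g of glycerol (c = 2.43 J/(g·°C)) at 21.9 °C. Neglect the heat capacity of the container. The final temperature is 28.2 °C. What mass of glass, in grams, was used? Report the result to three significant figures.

q_gained = (468.0 × 2.43) × (28.2 − 21.9) = 7165 J
q_lost = m × 0.823 × (104.3 − 28.2) = 62.6303 m
m = 7165 / 62.6303 = 114 g

m = 114 g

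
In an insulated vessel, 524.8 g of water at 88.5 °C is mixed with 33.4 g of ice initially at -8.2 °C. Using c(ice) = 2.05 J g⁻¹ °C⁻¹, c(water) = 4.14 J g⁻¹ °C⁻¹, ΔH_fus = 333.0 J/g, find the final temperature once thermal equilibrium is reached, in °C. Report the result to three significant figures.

T_f = 78.1 °C

Heat to bring ice to 0 °C and melt it: q₁ = 33.4×2.05×8.2 + 33.4×333.0 = 11684 J
Heat the water can supply cooling to 0 °C: 524.8×4.14×88.5 = 192281 J > q₁, so all ice melts.
Energy balance: 524.8×4.14×(88.5 − T) = 11684 + 33.4×4.14×(T − 0)
2172.672(88.5 − T) = 11684 + 138.276 T
192281 − 11684 = 2310.948 T
T = 180597 / 2310.948 = 78.148 °C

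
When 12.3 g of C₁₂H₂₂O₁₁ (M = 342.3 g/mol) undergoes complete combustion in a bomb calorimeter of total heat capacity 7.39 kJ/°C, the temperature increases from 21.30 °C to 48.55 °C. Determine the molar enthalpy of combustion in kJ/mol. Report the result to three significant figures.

ΔT = 48.55 − 21.30 = 27.25 °C
q_cal = C_cal × ΔT = 7.39 × 27.25 = 201.3775 kJ
n = 12.3 / 342.3 = 0.03593 mol
q_rxn = −q_cal = -201.3775 kJ
ΔH = -201.3775 / 0.03593 = -5604.7 kJ/mol

ΔH = -5600 kJ/mol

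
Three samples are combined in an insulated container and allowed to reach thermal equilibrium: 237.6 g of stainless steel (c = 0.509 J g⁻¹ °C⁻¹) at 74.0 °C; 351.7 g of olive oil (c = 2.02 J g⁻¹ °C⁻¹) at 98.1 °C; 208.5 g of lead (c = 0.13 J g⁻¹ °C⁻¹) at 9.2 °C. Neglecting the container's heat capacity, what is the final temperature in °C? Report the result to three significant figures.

T_f = 91.9 °C

Σ mᵢcᵢ(T − Tᵢ) = 0  ⇒  T = Σ mᵢcᵢTᵢ / Σ mᵢcᵢ
Σ mᵢcᵢ = 237.6×0.509 + 351.7×2.02 + 208.5×0.13 = 858.4774
Σ mᵢcᵢTᵢ = 120.9384×74.0 + 710.434×98.1 + 27.105×9.2 = 78892
T = 78892 / 858.4774 = 91.90 °C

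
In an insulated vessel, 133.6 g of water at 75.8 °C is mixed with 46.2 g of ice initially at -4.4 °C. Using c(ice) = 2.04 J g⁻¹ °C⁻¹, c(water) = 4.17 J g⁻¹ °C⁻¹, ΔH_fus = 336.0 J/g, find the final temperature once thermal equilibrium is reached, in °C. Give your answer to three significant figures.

Heat to bring ice to 0 °C and melt it: q₁ = 46.2×2.04×4.4 + 46.2×336.0 = 15938 J
Heat the water can supply cooling to 0 °C: 133.6×4.17×75.8 = 42229.1 J > q₁, so all ice melts.
Energy balance: 133.6×4.17×(75.8 − T) = 15938 + 46.2×4.17×(T − 0)
557.112(75.8 − T) = 15938 + 192.654 T
42229.1 − 15938 = 749.766 T
T = 26291.1 / 749.766 = 35.07 °C

T_f = 35.1 °C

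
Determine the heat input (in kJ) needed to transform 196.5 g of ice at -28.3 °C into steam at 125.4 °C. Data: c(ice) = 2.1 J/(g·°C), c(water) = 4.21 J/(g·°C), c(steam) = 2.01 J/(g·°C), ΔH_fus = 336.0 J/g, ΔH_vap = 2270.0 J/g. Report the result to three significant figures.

q1 (heat ice -28.3→0.0 °C): 196.5 × 2.1 × 28.3 = 11678 J
q2 (melt at 0 °C): 196.5 × 336.0 = 66024 J
q3 (heat water 0.0→100.0 °C): 196.5 × 4.21 × 100.0 = 82727 J
q4 (vaporize at 100 °C): 196.5 × 2270.0 = 446055 J
q5 (heat steam 100.0→125.4 °C): 196.5 × 2.01 × 25.4 = 10032 J
Total: 11678 + 66024 + 82727 + 446055 + 10032 = 616516 J = 617 kJ

q = 617 kJ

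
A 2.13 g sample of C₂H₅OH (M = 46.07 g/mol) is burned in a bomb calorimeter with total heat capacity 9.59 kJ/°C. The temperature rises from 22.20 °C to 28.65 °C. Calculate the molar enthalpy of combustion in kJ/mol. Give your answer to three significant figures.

ΔH = -1340 kJ/mol

ΔT = 28.65 − 22.20 = 6.45 °C
q_cal = C_cal × ΔT = 9.59 × 6.45 = 61.8555 kJ
n = 2.13 / 46.07 = 0.04623 mol
q_rxn = −q_cal = -61.8555 kJ
ΔH = -61.8555 / 0.04623 = -1338 kJ/mol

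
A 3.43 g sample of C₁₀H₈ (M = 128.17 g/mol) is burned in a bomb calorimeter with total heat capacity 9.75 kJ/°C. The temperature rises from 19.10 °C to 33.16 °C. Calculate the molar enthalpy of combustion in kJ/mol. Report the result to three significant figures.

ΔH = -5120 kJ/mol

ΔT = 33.16 − 19.10 = 14.06 °C
q_cal = C_cal × ΔT = 9.75 × 14.06 = 137.085 kJ
n = 3.43 / 128.17 = 0.02676 mol
q_rxn = −q_cal = -137.085 kJ
ΔH = -137.085 / 0.02676 = -5123 kJ/mol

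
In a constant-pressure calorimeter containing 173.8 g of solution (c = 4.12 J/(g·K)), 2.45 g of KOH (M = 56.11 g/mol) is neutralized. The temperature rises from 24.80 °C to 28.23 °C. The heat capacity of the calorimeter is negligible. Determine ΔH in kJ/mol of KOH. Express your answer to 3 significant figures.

|ΔT| = |28.23 − 24.80| = 3.43 °C
|q_surr| = (173.8 × 4.12) × 3.43 = 716.056 × 3.43 = 2456.07 J
n(KOH) = 2.45 / 56.11 = 0.0436642 mol
Temperature rose, so q_rxn = −|q_surr| = -2.45607 kJ
ΔH = q_rxn / n = -56.249 kJ/mol

ΔH = -56.2 kJ/mol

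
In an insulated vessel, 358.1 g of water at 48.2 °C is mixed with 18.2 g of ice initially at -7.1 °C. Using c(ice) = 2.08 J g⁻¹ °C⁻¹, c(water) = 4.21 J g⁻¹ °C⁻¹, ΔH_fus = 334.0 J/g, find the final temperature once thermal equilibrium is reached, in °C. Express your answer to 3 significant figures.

T_f = 41.9 °C

Heat to bring ice to 0 °C and melt it: q₁ = 18.2×2.08×7.1 + 18.2×334.0 = 6347.6 J
Heat the water can supply cooling to 0 °C: 358.1×4.21×48.2 = 72666.4 J > q₁, so all ice melts.
Energy balance: 358.1×4.21×(48.2 − T) = 6347.6 + 18.2×4.21×(T − 0)
1507.601(48.2 − T) = 6347.6 + 76.622 T
72666.4 − 6347.6 = 1584.223 T
T = 66318.8 / 1584.223 = 41.86 °C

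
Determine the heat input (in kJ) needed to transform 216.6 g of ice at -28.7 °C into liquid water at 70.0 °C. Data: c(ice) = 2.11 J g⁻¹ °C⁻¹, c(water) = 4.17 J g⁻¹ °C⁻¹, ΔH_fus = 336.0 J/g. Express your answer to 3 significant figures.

q1 (heat ice -28.7→0.0 °C): 216.6 × 2.11 × 28.7 = 13117 J
q2 (melt at 0 °C): 216.6 × 336.0 = 72778 J
q3 (heat water 0.0→70.0 °C): 216.6 × 4.17 × 70.0 = 63226 J
Total: 13117 + 72778 + 63226 = 149121 J = 149 kJ

q = 149 kJ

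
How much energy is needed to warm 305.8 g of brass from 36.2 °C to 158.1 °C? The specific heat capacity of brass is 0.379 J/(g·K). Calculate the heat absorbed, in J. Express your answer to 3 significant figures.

q = m c ΔT = 305.8 × 0.379 × (158.1 − 36.2)
q = 305.8 × 0.379 × 121.9 = 14130 J

q = 14100 J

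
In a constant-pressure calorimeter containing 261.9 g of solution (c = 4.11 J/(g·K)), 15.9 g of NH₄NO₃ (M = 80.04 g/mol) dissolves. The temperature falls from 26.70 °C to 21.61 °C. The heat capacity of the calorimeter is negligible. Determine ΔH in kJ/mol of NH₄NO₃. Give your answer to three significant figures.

ΔH = 27.6 kJ/mol

|ΔT| = |21.61 − 26.70| = 5.09 °C
|q_surr| = (261.9 × 4.11) × 5.09 = 1076.409 × 5.09 = 5479 J
n(NH₄NO₃) = 15.9 / 80.04 = 0.1987 mol
Temperature fell, so q_rxn = +|q_surr| = 5.479 kJ
ΔH = q_rxn / n = 27.57 kJ/mol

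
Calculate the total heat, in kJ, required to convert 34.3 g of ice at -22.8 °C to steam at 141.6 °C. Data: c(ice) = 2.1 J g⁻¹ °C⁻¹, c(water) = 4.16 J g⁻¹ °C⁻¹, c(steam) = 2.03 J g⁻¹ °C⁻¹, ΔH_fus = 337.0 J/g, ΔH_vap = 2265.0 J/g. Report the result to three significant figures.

q = 108 kJ

q1 (heat ice -22.8→0.0 °C): 34.3 × 2.1 × 22.8 = 1642 J
q2 (melt at 0 °C): 34.3 × 337.0 = 11559 J
q3 (heat water 0.0→100.0 °C): 34.3 × 4.16 × 100.0 = 14269 J
q4 (vaporize at 100 °C): 34.3 × 2265.0 = 77690 J
q5 (heat steam 100.0→141.6 °C): 34.3 × 2.03 × 41.6 = 2897 J
Total: 1642 + 11559 + 14269 + 77690 + 2897 = 108057 J = 108 kJ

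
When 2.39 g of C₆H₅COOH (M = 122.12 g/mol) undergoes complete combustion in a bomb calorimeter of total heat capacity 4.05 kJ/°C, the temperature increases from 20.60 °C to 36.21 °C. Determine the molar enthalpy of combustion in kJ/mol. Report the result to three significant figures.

ΔH = -3230 kJ/mol

ΔT = 36.21 − 20.60 = 15.61 °C
q_cal = C_cal × ΔT = 4.05 × 15.61 = 63.2205 kJ
n = 2.39 / 122.12 = 0.01957 mol
q_rxn = −q_cal = -63.2205 kJ
ΔH = -63.2205 / 0.01957 = -3230 kJ/mol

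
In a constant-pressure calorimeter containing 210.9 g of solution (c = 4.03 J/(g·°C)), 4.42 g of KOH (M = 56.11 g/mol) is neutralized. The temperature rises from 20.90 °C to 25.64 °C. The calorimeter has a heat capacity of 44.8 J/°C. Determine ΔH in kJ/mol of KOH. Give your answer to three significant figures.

ΔH = -53.8 kJ/mol

|ΔT| = |25.64 − 20.90| = 4.74 °C
|q_surr| = (210.9 × 4.03 + 44.8) × 4.74 = 894.727 × 4.74 = 4241 J
n(KOH) = 4.42 / 56.11 = 0.07877 mol
Temperature rose, so q_rxn = −|q_surr| = -4.241 kJ
ΔH = q_rxn / n = -53.84 kJ/mol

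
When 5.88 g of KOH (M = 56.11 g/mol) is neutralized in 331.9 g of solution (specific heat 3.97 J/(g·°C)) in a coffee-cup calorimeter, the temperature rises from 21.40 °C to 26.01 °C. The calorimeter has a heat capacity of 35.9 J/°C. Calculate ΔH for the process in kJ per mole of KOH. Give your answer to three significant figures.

|ΔT| = |26.01 − 21.40| = 4.61 °C
|q_surr| = (331.9 × 3.97 + 35.9) × 4.61 = 1353.543 × 4.61 = 6240 J
n(KOH) = 5.88 / 56.11 = 0.1048 mol
Temperature rose, so q_rxn = −|q_surr| = -6.240 kJ
ΔH = q_rxn / n = -59.54 kJ/mol

ΔH = -59.5 kJ/mol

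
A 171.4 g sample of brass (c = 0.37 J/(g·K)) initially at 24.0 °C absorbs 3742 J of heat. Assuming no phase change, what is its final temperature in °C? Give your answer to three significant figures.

ΔT = q / (m c) = 3742 / (171.4 × 0.37) = 59.01 °C
T_f = 24.0 + 59.01 = 83.01 °C

T_f = 83.0 °C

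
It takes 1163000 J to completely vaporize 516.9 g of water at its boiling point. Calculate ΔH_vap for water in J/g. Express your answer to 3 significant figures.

ΔH_vap = 2250 J/g

ΔH_vap = q / m = 1163000 / 516.9 = 2250 J/g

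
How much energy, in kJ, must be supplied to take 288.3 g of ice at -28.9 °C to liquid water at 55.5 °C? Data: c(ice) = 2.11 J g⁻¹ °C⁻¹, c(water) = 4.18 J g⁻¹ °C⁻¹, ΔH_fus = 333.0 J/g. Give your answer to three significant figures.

q1 (heat ice -28.9→0.0 °C): 288.3 × 2.11 × 28.9 = 17580 J
q2 (melt at 0 °C): 288.3 × 333.0 = 96004 J
q3 (heat water 0.0→55.5 °C): 288.3 × 4.18 × 55.5 = 66883 J
Total: 17580 + 96004 + 66883 = 180467 J = 180 kJ

q = 180 kJ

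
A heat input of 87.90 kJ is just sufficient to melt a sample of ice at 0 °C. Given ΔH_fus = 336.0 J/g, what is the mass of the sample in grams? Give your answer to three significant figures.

m = q / ΔH_fus = 87900 J / 336.0 J/g = 262 g

m = 262 g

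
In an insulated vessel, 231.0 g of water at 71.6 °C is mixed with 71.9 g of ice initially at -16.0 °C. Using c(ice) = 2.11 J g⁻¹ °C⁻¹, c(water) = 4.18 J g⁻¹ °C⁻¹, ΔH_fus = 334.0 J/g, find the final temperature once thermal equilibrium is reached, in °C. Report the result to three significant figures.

Heat to bring ice to 0 °C and melt it: q₁ = 71.9×2.11×16.0 + 71.9×334.0 = 26442 J
Heat the water can supply cooling to 0 °C: 231.0×4.18×71.6 = 69135.5 J > q₁, so all ice melts.
Energy balance: 231.0×4.18×(71.6 − T) = 26442 + 71.9×4.18×(T − 0)
965.58(71.6 − T) = 26442 + 300.542 T
69135.5 − 26442 = 1266.122 T
T = 42693.5 / 1266.122 = 33.72 °C

T_f = 33.7 °C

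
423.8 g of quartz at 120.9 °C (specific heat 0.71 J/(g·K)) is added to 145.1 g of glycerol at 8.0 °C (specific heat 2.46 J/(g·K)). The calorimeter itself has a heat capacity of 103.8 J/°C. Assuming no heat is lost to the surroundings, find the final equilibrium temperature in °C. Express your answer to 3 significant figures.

Heat lost by quartz = heat gained by glycerol + calorimeter.
(423.8)(0.71)(120.9 − T) = [(145.1)(2.46) + 103.8](T − 8.0)
300.898 (120.9 − T) = 460.746 (T − 8.0)
36379 − 300.898 T = 460.746 T − 3686.0
40065.0 = 761.644 T
T = 52.60 °C

T_f = 52.6 °C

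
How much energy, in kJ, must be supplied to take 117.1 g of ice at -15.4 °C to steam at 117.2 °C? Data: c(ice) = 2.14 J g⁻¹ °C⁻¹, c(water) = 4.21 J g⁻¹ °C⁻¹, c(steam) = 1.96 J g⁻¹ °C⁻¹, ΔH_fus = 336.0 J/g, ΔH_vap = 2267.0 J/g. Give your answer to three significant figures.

q = 362 kJ

q1 (heat ice -15.4→0.0 °C): 117.1 × 2.14 × 15.4 = 3859 J
q2 (melt at 0 °C): 117.1 × 336.0 = 39346 J
q3 (heat water 0.0→100.0 °C): 117.1 × 4.21 × 100.0 = 49299 J
q4 (vaporize at 100 °C): 117.1 × 2267.0 = 265466 J
q5 (heat steam 100.0→117.2 °C): 117.1 × 1.96 × 17.2 = 3948 J
Total: 3859 + 39346 + 49299 + 265466 + 3948 = 361918 J = 362 kJ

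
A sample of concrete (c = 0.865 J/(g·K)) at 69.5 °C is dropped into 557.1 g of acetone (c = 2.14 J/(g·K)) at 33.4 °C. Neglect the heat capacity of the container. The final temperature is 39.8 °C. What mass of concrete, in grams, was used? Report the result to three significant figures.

m = 297 g

q_gained = (557.1 × 2.14) × (39.8 − 33.4) = 7630 J
q_lost = m × 0.865 × (69.5 − 39.8) = 25.6905 m
m = 7630 / 25.6905 = 297 g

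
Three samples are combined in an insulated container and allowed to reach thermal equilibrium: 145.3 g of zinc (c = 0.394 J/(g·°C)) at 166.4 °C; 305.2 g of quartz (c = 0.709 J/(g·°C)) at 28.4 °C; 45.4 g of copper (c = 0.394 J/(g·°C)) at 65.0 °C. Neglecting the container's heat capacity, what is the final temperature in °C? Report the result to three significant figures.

Σ mᵢcᵢ(T − Tᵢ) = 0  ⇒  T = Σ mᵢcᵢTᵢ / Σ mᵢcᵢ
Σ mᵢcᵢ = 145.3×0.394 + 305.2×0.709 + 45.4×0.394 = 291.5226
Σ mᵢcᵢTᵢ = 57.2482×166.4 + 216.3868×28.4 + 17.8876×65.0 = 16834
T = 16834 / 291.5226 = 57.745 °C

T_f = 57.7 °C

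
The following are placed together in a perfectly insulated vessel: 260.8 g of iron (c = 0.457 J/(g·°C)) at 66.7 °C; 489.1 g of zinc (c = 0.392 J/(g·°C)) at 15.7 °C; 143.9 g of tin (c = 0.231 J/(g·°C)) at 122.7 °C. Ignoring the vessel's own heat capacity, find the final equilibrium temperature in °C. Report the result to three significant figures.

Σ mᵢcᵢ(T − Tᵢ) = 0  ⇒  T = Σ mᵢcᵢTᵢ / Σ mᵢcᵢ
Σ mᵢcᵢ = 260.8×0.457 + 489.1×0.392 + 143.9×0.231 = 344.1537
Σ mᵢcᵢTᵢ = 119.1856×66.7 + 191.7272×15.7 + 33.2409×122.7 = 15038
T = 15038 / 344.1537 = 43.70 °C

T_f = 43.7 °C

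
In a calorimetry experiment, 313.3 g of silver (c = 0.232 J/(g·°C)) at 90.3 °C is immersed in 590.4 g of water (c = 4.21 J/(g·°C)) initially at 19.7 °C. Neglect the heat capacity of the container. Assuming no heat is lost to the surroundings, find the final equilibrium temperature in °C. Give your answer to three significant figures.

T_f = 21.7 °C

Heat lost by silver = heat gained by water.
(313.3)(0.232)(90.3 − T) = (590.4)(4.21)(T − 19.7)
72.6856 (90.3 − T) = 2485.584 (T − 19.7)
6563.5 − 72.6856 T = 2485.584 T − 48966
55529.5 = 2558.2696 T
T = 21.71 °C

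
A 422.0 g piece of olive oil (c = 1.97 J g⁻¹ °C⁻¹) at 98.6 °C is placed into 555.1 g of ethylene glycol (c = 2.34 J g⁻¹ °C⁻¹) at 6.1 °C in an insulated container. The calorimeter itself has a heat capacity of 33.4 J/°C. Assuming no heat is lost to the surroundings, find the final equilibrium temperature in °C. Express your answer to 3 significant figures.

T_f = 41.6 °C

Heat lost by olive oil = heat gained by ethylene glycol + calorimeter.
(422.0)(1.97)(98.6 − T) = [(555.1)(2.34) + 33.4](T − 6.1)
831.34 (98.6 − T) = 1332.334 (T − 6.1)
81970 − 831.34 T = 1332.334 T − 8127.2
90097.2 = 2163.674 T
T = 41.64 °C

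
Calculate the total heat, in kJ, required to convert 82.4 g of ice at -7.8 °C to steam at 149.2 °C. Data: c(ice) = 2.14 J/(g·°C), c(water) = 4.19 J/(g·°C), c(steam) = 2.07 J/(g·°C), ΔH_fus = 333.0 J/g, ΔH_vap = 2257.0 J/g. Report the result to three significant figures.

q1 (heat ice -7.8→0.0 °C): 82.4 × 2.14 × 7.8 = 1375 J
q2 (melt at 0 °C): 82.4 × 333.0 = 27439 J
q3 (heat water 0.0→100.0 °C): 82.4 × 4.19 × 100.0 = 34526 J
q4 (vaporize at 100 °C): 82.4 × 2257.0 = 185977 J
q5 (heat steam 100.0→149.2 °C): 82.4 × 2.07 × 49.2 = 8392 J
Total: 1375 + 27439 + 34526 + 185977 + 8392 = 257709 J = 258 kJ

q = 258 kJ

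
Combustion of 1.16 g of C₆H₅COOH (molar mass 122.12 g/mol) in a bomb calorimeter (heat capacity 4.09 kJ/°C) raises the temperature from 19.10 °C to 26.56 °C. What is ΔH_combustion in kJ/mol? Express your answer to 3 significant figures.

ΔH = -3210 kJ/mol

ΔT = 26.56 − 19.10 = 7.46 °C
q_cal = C_cal × ΔT = 4.09 × 7.46 = 30.5114 kJ
n = 1.16 / 122.12 = 0.009499 mol
q_rxn = −q_cal = -30.5114 kJ
ΔH = -30.5114 / 0.009499 = -3212 kJ/mol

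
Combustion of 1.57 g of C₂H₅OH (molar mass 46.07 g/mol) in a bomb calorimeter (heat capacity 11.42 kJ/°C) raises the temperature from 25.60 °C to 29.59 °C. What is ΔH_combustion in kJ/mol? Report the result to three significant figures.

ΔT = 29.59 − 25.60 = 3.99 °C
q_cal = C_cal × ΔT = 11.42 × 3.99 = 45.5658 kJ
n = 1.57 / 46.07 = 0.03408 mol
q_rxn = −q_cal = -45.5658 kJ
ΔH = -45.5658 / 0.03408 = -1337 kJ/mol

ΔH = -1340 kJ/mol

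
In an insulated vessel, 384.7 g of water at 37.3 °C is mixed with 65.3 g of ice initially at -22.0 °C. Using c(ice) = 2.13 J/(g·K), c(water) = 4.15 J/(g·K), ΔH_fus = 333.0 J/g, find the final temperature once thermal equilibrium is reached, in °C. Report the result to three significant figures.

T_f = 18.6 °C

Heat to bring ice to 0 °C and melt it: q₁ = 65.3×2.13×22.0 + 65.3×333.0 = 24805 J
Heat the water can supply cooling to 0 °C: 384.7×4.15×37.3 = 59549.6 J > q₁, so all ice melts.
Energy balance: 384.7×4.15×(37.3 − T) = 24805 + 65.3×4.15×(T − 0)
1596.505(37.3 − T) = 24805 + 270.995 T
59549.6 − 24805 = 1867.500 T
T = 34744.6 / 1867.500 = 18.60 °C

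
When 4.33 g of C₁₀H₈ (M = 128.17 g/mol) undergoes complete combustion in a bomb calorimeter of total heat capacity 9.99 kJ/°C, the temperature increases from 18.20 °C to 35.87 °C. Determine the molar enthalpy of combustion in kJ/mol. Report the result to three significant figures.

ΔT = 35.87 − 18.20 = 17.67 °C
q_cal = C_cal × ΔT = 9.99 × 17.67 = 176.5233 kJ
n = 4.33 / 128.17 = 0.03378 mol
q_rxn = −q_cal = -176.5233 kJ
ΔH = -176.5233 / 0.03378 = -5226 kJ/mol

ΔH = -5230 kJ/mol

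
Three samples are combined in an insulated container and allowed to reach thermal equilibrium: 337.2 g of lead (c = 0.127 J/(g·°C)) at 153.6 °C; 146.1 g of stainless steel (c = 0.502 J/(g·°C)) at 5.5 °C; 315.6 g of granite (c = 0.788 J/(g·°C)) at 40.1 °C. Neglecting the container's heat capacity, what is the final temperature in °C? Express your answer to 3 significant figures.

T_f = 46.5 °C

Σ mᵢcᵢ(T − Tᵢ) = 0  ⇒  T = Σ mᵢcᵢTᵢ / Σ mᵢcᵢ
Σ mᵢcᵢ = 337.2×0.127 + 146.1×0.502 + 315.6×0.788 = 364.8594
Σ mᵢcᵢTᵢ = 42.8244×153.6 + 73.3422×5.5 + 248.6928×40.1 = 16954
T = 16954 / 364.8594 = 46.47 °C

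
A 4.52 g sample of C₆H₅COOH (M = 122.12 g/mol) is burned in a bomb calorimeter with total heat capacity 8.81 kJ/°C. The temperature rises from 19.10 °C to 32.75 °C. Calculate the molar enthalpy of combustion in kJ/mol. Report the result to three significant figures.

ΔH = -3250 kJ/mol

ΔT = 32.75 − 19.10 = 13.65 °C
q_cal = C_cal × ΔT = 8.81 × 13.65 = 120.2565 kJ
n = 4.52 / 122.12 = 0.03701 mol
q_rxn = −q_cal = -120.2565 kJ
ΔH = -120.2565 / 0.03701 = -3249 kJ/mol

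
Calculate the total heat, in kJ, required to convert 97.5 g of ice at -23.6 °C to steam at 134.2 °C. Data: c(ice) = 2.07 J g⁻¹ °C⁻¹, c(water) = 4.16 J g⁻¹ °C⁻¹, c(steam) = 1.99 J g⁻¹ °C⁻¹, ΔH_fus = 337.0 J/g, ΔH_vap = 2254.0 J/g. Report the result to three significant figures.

q = 305 kJ

q1 (heat ice -23.6→0.0 °C): 97.5 × 2.07 × 23.6 = 4763 J
q2 (melt at 0 °C): 97.5 × 337.0 = 32858 J
q3 (heat water 0.0→100.0 °C): 97.5 × 4.16 × 100.0 = 40560 J
q4 (vaporize at 100 °C): 97.5 × 2254.0 = 219765 J
q5 (heat steam 100.0→134.2 °C): 97.5 × 1.99 × 34.2 = 6636 J
Total: 4763 + 32858 + 40560 + 219765 + 6636 = 304582 J = 305 kJ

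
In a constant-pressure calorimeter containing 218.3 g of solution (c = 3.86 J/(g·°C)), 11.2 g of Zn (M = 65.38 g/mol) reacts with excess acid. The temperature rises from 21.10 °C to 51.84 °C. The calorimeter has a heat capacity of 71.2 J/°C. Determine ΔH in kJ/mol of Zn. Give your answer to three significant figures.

|ΔT| = |51.84 − 21.10| = 30.74 °C
|q_surr| = (218.3 × 3.86 + 71.2) × 30.74 = 913.838 × 30.74 = 28090 J
n(Zn) = 11.2 / 65.38 = 0.1713 mol
Temperature rose, so q_rxn = −|q_surr| = -28.09 kJ
ΔH = q_rxn / n = -164.0 kJ/mol

ΔH = -164 kJ/mol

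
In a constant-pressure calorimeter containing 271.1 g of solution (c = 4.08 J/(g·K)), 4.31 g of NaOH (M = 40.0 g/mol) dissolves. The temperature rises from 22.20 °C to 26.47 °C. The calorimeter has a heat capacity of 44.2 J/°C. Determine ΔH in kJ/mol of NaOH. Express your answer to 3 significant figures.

ΔH = -45.6 kJ/mol

|ΔT| = |26.47 − 22.20| = 4.27 °C
|q_surr| = (271.1 × 4.08 + 44.2) × 4.27 = 1150.288 × 4.27 = 4912 J
n(NaOH) = 4.31 / 40.0 = 0.1078 mol
Temperature rose, so q_rxn = −|q_surr| = -4.912 kJ
ΔH = q_rxn / n = -45.57 kJ/mol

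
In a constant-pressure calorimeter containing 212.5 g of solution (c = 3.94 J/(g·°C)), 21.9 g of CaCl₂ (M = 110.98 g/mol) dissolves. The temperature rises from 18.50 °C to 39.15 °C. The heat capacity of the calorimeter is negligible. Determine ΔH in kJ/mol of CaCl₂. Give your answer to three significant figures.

ΔH = -87.6 kJ/mol

|ΔT| = |39.15 − 18.50| = 20.65 °C
|q_surr| = (212.5 × 3.94) × 20.65 = 837.25 × 20.65 = 17290 J
n(CaCl₂) = 21.9 / 110.98 = 0.1973 mol
Temperature rose, so q_rxn = −|q_surr| = -17.29 kJ
ΔH = q_rxn / n = -87.63 kJ/mol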